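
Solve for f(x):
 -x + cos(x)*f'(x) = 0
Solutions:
 f(x) = C1 + Integral(x/cos(x), x)


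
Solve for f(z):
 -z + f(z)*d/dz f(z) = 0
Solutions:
 f(z) = -sqrt(C1 + z^2)
 f(z) = sqrt(C1 + z^2)


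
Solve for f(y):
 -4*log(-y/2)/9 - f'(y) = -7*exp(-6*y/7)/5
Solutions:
 f(y) = C1 - 4*y*log(-y)/9 + 4*y*(log(2) + 1)/9 - 49*exp(-6*y/7)/30


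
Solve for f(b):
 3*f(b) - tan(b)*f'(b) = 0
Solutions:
 f(b) = C1*sin(b)^3


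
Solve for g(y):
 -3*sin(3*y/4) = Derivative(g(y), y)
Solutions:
 g(y) = C1 + 4*cos(3*y/4)


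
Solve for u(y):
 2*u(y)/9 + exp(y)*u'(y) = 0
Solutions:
 u(y) = C1*exp(2*exp(-y)/9)


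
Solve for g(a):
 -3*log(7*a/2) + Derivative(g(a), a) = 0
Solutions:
 g(a) = C1 + 3*a*log(a) - 3*a + a*log(343/8)


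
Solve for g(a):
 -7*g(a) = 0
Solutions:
 g(a) = 0


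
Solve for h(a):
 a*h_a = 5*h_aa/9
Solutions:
 h(a) = C1 + C2*erfi(3*sqrt(10)*a/10)


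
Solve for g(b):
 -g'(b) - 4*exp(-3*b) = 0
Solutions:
 g(b) = C1 + 4*exp(-3*b)/3


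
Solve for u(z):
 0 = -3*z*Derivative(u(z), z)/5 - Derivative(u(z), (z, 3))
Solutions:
 u(z) = C1 + Integral(C2*airyai(-3^(1/3)*5^(2/3)*z/5) + C3*airybi(-3^(1/3)*5^(2/3)*z/5), z)


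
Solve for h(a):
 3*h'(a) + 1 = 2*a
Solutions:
 h(a) = C1 + a^2/3 - a/3


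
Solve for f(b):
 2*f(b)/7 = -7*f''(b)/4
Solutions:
 f(b) = C1*sin(2*sqrt(2)*b/7) + C2*cos(2*sqrt(2)*b/7)


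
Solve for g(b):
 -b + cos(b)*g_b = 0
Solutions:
 g(b) = C1 + Integral(b/cos(b), b)


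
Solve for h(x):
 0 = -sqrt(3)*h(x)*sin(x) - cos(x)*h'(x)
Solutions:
 h(x) = C1*cos(x)^(sqrt(3))


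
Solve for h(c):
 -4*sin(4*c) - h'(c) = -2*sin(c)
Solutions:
 h(c) = C1 - 2*cos(c) + cos(4*c)


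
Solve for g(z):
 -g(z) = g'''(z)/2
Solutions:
 g(z) = C3*exp(-2^(1/3)*z) + (C1*sin(2^(1/3)*sqrt(3)*z/2) + C2*cos(2^(1/3)*sqrt(3)*z/2))*exp(2^(1/3)*z/2)


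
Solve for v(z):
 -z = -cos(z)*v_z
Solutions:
 v(z) = C1 + Integral(z/cos(z), z)


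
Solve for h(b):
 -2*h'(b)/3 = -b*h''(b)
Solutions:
 h(b) = C1 + C2*b^(5/3)


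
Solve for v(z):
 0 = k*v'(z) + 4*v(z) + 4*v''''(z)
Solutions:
 v(z) = C1*exp(z*(-2^(1/6)*3^(2/3)*sqrt((9*k^2 + sqrt(3)*sqrt(27*k^4 - 65536))^(1/3) + 32*6^(1/3)/(9*k^2 + sqrt(3)*sqrt(27*k^4 - 65536))^(1/3)) + sqrt(3)*sqrt(6*2^(5/6)*3^(1/3)*k/sqrt((9*k^2 + sqrt(3)*sqrt(27*k^4 - 65536))^(1/3) + 32*6^(1/3)/(9*k^2 + sqrt(3)*sqrt(27*k^4 - 65536))^(1/3)) - 6^(1/3)*(9*k^2 + sqrt(3)*sqrt(27*k^4 - 65536))^(1/3) - 32*6^(2/3)/(9*k^2 + sqrt(3)*sqrt(27*k^4 - 65536))^(1/3)))/12) + C2*exp(z*(2^(1/6)*3^(2/3)*sqrt((9*k^2 + sqrt(3)*sqrt(27*k^4 - 65536))^(1/3) + 32*6^(1/3)/(9*k^2 + sqrt(3)*sqrt(27*k^4 - 65536))^(1/3)) - sqrt(3)*sqrt(-6*2^(5/6)*3^(1/3)*k/sqrt((9*k^2 + sqrt(3)*sqrt(27*k^4 - 65536))^(1/3) + 32*6^(1/3)/(9*k^2 + sqrt(3)*sqrt(27*k^4 - 65536))^(1/3)) - 6^(1/3)*(9*k^2 + sqrt(3)*sqrt(27*k^4 - 65536))^(1/3) - 32*6^(2/3)/(9*k^2 + sqrt(3)*sqrt(27*k^4 - 65536))^(1/3)))/12) + C3*exp(z*(2^(1/6)*3^(2/3)*sqrt((9*k^2 + sqrt(3)*sqrt(27*k^4 - 65536))^(1/3) + 32*6^(1/3)/(9*k^2 + sqrt(3)*sqrt(27*k^4 - 65536))^(1/3)) + sqrt(3)*sqrt(-6*2^(5/6)*3^(1/3)*k/sqrt((9*k^2 + sqrt(3)*sqrt(27*k^4 - 65536))^(1/3) + 32*6^(1/3)/(9*k^2 + sqrt(3)*sqrt(27*k^4 - 65536))^(1/3)) - 6^(1/3)*(9*k^2 + sqrt(3)*sqrt(27*k^4 - 65536))^(1/3) - 32*6^(2/3)/(9*k^2 + sqrt(3)*sqrt(27*k^4 - 65536))^(1/3)))/12) + C4*exp(-z*(2^(1/6)*3^(2/3)*sqrt((9*k^2 + sqrt(3)*sqrt(27*k^4 - 65536))^(1/3) + 32*6^(1/3)/(9*k^2 + sqrt(3)*sqrt(27*k^4 - 65536))^(1/3)) + sqrt(3)*sqrt(6*2^(5/6)*3^(1/3)*k/sqrt((9*k^2 + sqrt(3)*sqrt(27*k^4 - 65536))^(1/3) + 32*6^(1/3)/(9*k^2 + sqrt(3)*sqrt(27*k^4 - 65536))^(1/3)) - 6^(1/3)*(9*k^2 + sqrt(3)*sqrt(27*k^4 - 65536))^(1/3) - 32*6^(2/3)/(9*k^2 + sqrt(3)*sqrt(27*k^4 - 65536))^(1/3)))/12)


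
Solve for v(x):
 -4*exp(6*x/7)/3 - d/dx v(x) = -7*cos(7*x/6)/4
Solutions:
 v(x) = C1 - 14*exp(6*x/7)/9 + 3*sin(7*x/6)/2


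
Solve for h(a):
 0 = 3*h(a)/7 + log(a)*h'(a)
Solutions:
 h(a) = C1*exp(-3*li(a)/7)


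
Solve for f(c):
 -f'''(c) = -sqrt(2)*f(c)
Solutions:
 f(c) = C3*exp(2^(1/6)*c) + (C1*sin(2^(1/6)*sqrt(3)*c/2) + C2*cos(2^(1/6)*sqrt(3)*c/2))*exp(-2^(1/6)*c/2)


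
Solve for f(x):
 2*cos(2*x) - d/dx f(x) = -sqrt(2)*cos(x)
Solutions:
 f(x) = C1 + sqrt(2)*sin(x) + sin(2*x)


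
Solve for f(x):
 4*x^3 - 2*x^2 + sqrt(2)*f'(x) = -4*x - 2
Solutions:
 f(x) = C1 - sqrt(2)*x^4/2 + sqrt(2)*x^3/3 - sqrt(2)*x^2 - sqrt(2)*x


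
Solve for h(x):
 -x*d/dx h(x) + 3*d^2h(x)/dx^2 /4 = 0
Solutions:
 h(x) = C1 + C2*erfi(sqrt(6)*x/3)


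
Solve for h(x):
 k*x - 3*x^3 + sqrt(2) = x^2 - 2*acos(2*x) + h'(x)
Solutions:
 h(x) = C1 + k*x^2/2 - 3*x^4/4 - x^3/3 + 2*x*acos(2*x) + sqrt(2)*x - sqrt(1 - 4*x^2)


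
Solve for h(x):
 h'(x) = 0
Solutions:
 h(x) = C1


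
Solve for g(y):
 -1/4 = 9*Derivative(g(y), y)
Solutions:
 g(y) = C1 - y/36


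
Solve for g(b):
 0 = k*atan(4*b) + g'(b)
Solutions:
 g(b) = C1 - k*(b*atan(4*b) - log(16*b^2 + 1)/8)


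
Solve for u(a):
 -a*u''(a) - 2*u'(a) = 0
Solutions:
 u(a) = C1 + C2/a


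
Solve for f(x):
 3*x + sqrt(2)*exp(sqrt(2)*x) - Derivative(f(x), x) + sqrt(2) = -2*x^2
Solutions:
 f(x) = C1 + 2*x^3/3 + 3*x^2/2 + sqrt(2)*x + exp(sqrt(2)*x)


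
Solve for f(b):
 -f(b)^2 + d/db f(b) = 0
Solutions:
 f(b) = -1/(C1 + b)


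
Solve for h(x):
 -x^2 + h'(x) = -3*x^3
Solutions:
 h(x) = C1 - 3*x^4/4 + x^3/3


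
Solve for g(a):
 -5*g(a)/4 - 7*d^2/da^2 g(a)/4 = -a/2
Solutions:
 g(a) = C1*sin(sqrt(35)*a/7) + C2*cos(sqrt(35)*a/7) + 2*a/5


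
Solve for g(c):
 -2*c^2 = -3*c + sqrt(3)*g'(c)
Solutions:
 g(c) = C1 - 2*sqrt(3)*c^3/9 + sqrt(3)*c^2/2


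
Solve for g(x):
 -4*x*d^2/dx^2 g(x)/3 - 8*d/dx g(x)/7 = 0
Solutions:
 g(x) = C1 + C2*x^(1/7)


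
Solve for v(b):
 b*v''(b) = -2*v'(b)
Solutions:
 v(b) = C1 + C2/b


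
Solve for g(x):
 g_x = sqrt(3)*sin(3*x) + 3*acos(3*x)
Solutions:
 g(x) = C1 + 3*x*acos(3*x) - sqrt(1 - 9*x^2) - sqrt(3)*cos(3*x)/3


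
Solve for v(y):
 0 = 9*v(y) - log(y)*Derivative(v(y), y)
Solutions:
 v(y) = C1*exp(9*li(y))


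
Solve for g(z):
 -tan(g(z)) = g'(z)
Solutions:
 g(z) = pi - asin(C1*exp(-z))
 g(z) = asin(C1*exp(-z))


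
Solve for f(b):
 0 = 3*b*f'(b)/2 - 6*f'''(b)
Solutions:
 f(b) = C1 + Integral(C2*airyai(2^(1/3)*b/2) + C3*airybi(2^(1/3)*b/2), b)


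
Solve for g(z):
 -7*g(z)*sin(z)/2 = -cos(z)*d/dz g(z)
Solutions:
 g(z) = C1/cos(z)^(7/2)


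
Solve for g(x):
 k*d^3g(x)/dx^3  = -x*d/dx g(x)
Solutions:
 g(x) = C1 + Integral(C2*airyai(x*(-1/k)^(1/3)) + C3*airybi(x*(-1/k)^(1/3)), x)


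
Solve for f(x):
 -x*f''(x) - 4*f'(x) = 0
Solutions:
 f(x) = C1 + C2/x^3


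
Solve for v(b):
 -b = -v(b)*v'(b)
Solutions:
 v(b) = -sqrt(C1 + b^2)
 v(b) = sqrt(C1 + b^2)


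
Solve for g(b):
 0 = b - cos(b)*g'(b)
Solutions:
 g(b) = C1 + Integral(b/cos(b), b)


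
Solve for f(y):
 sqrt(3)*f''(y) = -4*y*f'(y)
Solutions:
 f(y) = C1 + C2*erf(sqrt(2)*3^(3/4)*y/3)


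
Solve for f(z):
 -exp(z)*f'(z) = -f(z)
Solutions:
 f(z) = C1*exp(-exp(-z))


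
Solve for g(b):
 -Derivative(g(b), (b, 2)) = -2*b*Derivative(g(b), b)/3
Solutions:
 g(b) = C1 + C2*erfi(sqrt(3)*b/3)


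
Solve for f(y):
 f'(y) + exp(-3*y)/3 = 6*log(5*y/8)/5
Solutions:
 f(y) = C1 + 6*y*log(y)/5 + 6*y*(-3*log(2) - 1 + log(5))/5 + exp(-3*y)/9


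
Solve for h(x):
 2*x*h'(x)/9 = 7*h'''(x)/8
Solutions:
 h(x) = C1 + Integral(C2*airyai(2*294^(1/3)*x/21) + C3*airybi(2*294^(1/3)*x/21), x)


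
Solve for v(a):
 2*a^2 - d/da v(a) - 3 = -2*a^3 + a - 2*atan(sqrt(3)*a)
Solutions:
 v(a) = C1 + a^4/2 + 2*a^3/3 - a^2/2 + 2*a*atan(sqrt(3)*a) - 3*a - sqrt(3)*log(3*a^2 + 1)/3


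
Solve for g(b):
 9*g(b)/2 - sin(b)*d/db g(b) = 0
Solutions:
 g(b) = C1*(cos(b) - 1)^(1/4)*(cos(b)^2 - 2*cos(b) + 1)/((cos(b) + 1)^(1/4)*(cos(b)^2 + 2*cos(b) + 1))


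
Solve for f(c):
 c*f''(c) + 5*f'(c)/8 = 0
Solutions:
 f(c) = C1 + C2*c^(3/8)


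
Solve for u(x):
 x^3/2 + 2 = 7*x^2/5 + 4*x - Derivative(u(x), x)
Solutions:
 u(x) = C1 - x^4/8 + 7*x^3/15 + 2*x^2 - 2*x


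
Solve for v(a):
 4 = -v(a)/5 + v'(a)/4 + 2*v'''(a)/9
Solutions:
 v(a) = C1*exp(-a*(-5*20^(1/3)*3^(2/3)/(24 + 11*sqrt(6))^(1/3) + 150^(1/3)*(24 + 11*sqrt(6))^(1/3))/40)*sin(3^(1/6)*a*(15*20^(1/3)/(24 + 11*sqrt(6))^(1/3) + 3^(2/3)*50^(1/3)*(24 + 11*sqrt(6))^(1/3))/40) + C2*exp(-a*(-5*20^(1/3)*3^(2/3)/(24 + 11*sqrt(6))^(1/3) + 150^(1/3)*(24 + 11*sqrt(6))^(1/3))/40)*cos(3^(1/6)*a*(15*20^(1/3)/(24 + 11*sqrt(6))^(1/3) + 3^(2/3)*50^(1/3)*(24 + 11*sqrt(6))^(1/3))/40) + C3*exp(a*(-5*20^(1/3)*3^(2/3)/(24 + 11*sqrt(6))^(1/3) + 150^(1/3)*(24 + 11*sqrt(6))^(1/3))/20) - 20


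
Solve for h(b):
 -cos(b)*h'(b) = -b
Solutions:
 h(b) = C1 + Integral(b/cos(b), b)


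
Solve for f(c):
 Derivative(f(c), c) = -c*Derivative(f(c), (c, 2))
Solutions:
 f(c) = C1 + C2*log(c)


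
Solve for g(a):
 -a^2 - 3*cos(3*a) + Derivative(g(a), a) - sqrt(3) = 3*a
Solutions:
 g(a) = C1 + a^3/3 + 3*a^2/2 + sqrt(3)*a + sin(3*a)


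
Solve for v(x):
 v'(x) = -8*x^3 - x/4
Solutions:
 v(x) = C1 - 2*x^4 - x^2/8


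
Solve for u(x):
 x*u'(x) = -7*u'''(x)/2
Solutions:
 u(x) = C1 + Integral(C2*airyai(-2^(1/3)*7^(2/3)*x/7) + C3*airybi(-2^(1/3)*7^(2/3)*x/7), x)


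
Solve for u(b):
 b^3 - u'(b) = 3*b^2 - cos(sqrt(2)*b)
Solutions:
 u(b) = C1 + b^4/4 - b^3 + sqrt(2)*sin(sqrt(2)*b)/2


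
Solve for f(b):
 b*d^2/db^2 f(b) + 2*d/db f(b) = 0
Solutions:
 f(b) = C1 + C2/b


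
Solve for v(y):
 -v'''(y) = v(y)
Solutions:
 v(y) = C3*exp(-y) + (C1*sin(sqrt(3)*y/2) + C2*cos(sqrt(3)*y/2))*exp(y/2)


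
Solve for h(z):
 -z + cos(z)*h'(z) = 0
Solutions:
 h(z) = C1 + Integral(z/cos(z), z)


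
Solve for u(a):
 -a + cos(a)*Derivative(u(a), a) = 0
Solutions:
 u(a) = C1 + Integral(a/cos(a), a)


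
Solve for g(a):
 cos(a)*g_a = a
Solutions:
 g(a) = C1 + Integral(a/cos(a), a)


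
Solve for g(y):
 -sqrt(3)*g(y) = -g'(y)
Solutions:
 g(y) = C1*exp(sqrt(3)*y)


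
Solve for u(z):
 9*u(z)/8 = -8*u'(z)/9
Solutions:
 u(z) = C1*exp(-81*z/64)


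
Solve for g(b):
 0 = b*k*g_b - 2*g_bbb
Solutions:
 g(b) = C1 + Integral(C2*airyai(2^(2/3)*b*k^(1/3)/2) + C3*airybi(2^(2/3)*b*k^(1/3)/2), b)


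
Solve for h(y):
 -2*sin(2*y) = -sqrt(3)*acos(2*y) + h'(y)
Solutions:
 h(y) = C1 + sqrt(3)*(y*acos(2*y) - sqrt(1 - 4*y^2)/2) + cos(2*y)


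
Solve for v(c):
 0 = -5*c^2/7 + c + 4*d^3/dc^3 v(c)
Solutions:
 v(c) = C1 + C2*c + C3*c^2 + c^5/336 - c^4/96


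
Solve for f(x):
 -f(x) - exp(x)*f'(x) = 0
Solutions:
 f(x) = C1*exp(exp(-x))


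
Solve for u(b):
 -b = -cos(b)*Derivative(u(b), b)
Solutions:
 u(b) = C1 + Integral(b/cos(b), b)


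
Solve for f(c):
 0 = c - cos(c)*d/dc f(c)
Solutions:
 f(c) = C1 + Integral(c/cos(c), c)


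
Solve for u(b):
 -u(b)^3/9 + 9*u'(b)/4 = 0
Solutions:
 u(b) = -9*sqrt(2)*sqrt(-1/(C1 + 4*b))/2
 u(b) = 9*sqrt(2)*sqrt(-1/(C1 + 4*b))/2


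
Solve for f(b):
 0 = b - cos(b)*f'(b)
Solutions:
 f(b) = C1 + Integral(b/cos(b), b)


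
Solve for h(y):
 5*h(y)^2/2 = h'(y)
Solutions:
 h(y) = -2/(C1 + 5*y)


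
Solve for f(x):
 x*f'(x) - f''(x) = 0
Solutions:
 f(x) = C1 + C2*erfi(sqrt(2)*x/2)


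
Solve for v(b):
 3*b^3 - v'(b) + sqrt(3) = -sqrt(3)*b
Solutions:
 v(b) = C1 + 3*b^4/4 + sqrt(3)*b^2/2 + sqrt(3)*b


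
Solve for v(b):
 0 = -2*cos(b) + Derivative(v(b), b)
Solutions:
 v(b) = C1 + 2*sin(b)


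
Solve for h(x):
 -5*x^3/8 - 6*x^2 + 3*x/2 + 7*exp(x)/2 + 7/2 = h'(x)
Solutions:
 h(x) = C1 - 5*x^4/32 - 2*x^3 + 3*x^2/4 + 7*x/2 + 7*exp(x)/2


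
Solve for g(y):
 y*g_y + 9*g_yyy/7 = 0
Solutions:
 g(y) = C1 + Integral(C2*airyai(-21^(1/3)*y/3) + C3*airybi(-21^(1/3)*y/3), y)


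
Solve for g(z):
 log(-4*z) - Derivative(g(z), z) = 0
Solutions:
 g(z) = C1 + z*log(-z) + z*(-1 + 2*log(2))


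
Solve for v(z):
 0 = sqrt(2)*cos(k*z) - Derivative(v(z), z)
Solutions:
 v(z) = C1 + sqrt(2)*sin(k*z)/k


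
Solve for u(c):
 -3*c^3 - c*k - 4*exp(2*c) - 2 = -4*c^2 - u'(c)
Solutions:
 u(c) = C1 + 3*c^4/4 - 4*c^3/3 + c^2*k/2 + 2*c + 2*exp(2*c)


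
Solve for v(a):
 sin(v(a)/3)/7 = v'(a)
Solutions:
 -a/7 + 3*log(cos(v(a)/3) - 1)/2 - 3*log(cos(v(a)/3) + 1)/2 = C1


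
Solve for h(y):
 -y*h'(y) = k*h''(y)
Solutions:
 h(y) = C1 + C2*sqrt(k)*erf(sqrt(2)*y*sqrt(1/k)/2)


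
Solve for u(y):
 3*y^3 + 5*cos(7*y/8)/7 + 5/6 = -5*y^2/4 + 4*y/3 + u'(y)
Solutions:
 u(y) = C1 + 3*y^4/4 + 5*y^3/12 - 2*y^2/3 + 5*y/6 + 40*sin(7*y/8)/49


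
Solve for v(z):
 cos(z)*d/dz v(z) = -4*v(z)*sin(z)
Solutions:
 v(z) = C1*cos(z)^4


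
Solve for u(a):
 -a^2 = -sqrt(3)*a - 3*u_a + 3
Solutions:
 u(a) = C1 + a^3/9 - sqrt(3)*a^2/6 + a


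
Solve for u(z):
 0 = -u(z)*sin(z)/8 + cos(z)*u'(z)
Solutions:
 u(z) = C1/cos(z)^(1/8)


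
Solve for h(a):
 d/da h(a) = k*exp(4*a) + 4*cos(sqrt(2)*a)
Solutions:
 h(a) = C1 + k*exp(4*a)/4 + 2*sqrt(2)*sin(sqrt(2)*a)


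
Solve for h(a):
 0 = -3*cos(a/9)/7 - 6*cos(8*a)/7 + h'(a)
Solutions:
 h(a) = C1 + 27*sin(a/9)/7 + 3*sin(8*a)/28


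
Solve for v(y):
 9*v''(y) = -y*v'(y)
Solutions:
 v(y) = C1 + C2*erf(sqrt(2)*y/6)


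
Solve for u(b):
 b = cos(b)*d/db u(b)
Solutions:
 u(b) = C1 + Integral(b/cos(b), b)


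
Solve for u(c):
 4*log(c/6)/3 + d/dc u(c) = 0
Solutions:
 u(c) = C1 - 4*c*log(c)/3 + 4*c/3 + 4*c*log(6)/3


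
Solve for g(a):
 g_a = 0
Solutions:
 g(a) = C1


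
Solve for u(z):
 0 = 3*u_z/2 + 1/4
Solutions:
 u(z) = C1 - z/6


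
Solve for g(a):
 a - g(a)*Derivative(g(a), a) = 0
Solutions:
 g(a) = -sqrt(C1 + a^2)
 g(a) = sqrt(C1 + a^2)


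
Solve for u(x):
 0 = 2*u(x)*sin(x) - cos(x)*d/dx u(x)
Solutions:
 u(x) = C1/cos(x)^2


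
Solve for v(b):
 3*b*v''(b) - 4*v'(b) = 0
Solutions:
 v(b) = C1 + C2*b^(7/3)


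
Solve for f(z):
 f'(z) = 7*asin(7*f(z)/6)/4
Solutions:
 Integral(1/asin(7*_y/6), (_y, f(z))) = C1 + 7*z/4


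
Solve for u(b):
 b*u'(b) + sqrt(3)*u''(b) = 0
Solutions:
 u(b) = C1 + C2*erf(sqrt(2)*3^(3/4)*b/6)


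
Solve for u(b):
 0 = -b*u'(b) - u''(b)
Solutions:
 u(b) = C1 + C2*erf(sqrt(2)*b/2)


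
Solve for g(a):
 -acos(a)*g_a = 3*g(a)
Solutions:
 g(a) = C1*exp(-3*Integral(1/acos(a), a))


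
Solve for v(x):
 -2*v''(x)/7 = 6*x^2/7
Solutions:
 v(x) = C1 + C2*x - x^4/4


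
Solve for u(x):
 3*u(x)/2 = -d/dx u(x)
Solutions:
 u(x) = C1*exp(-3*x/2)


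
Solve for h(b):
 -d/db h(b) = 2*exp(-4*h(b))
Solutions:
 h(b) = log(-I*(C1 - 8*b)^(1/4))
 h(b) = log(I*(C1 - 8*b)^(1/4))
 h(b) = log(-(C1 - 8*b)^(1/4))
 h(b) = log(C1 - 8*b)/4


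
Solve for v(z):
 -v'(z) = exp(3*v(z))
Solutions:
 v(z) = log((-3^(2/3) - 3*3^(1/6)*I)*(1/(C1 + z))^(1/3)/6)
 v(z) = log((-3^(2/3) + 3*3^(1/6)*I)*(1/(C1 + z))^(1/3)/6)
 v(z) = log(1/(C1 + 3*z))/3


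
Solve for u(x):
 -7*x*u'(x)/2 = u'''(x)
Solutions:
 u(x) = C1 + Integral(C2*airyai(-2^(2/3)*7^(1/3)*x/2) + C3*airybi(-2^(2/3)*7^(1/3)*x/2), x)


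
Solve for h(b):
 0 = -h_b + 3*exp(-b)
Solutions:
 h(b) = C1 - 3*exp(-b)


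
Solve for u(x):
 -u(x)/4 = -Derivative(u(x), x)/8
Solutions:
 u(x) = C1*exp(2*x)


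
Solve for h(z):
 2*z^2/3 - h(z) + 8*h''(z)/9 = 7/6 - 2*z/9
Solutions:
 h(z) = C1*exp(-3*sqrt(2)*z/4) + C2*exp(3*sqrt(2)*z/4) + 2*z^2/3 + 2*z/9 + 1/54


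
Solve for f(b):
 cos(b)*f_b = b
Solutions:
 f(b) = C1 + Integral(b/cos(b), b)


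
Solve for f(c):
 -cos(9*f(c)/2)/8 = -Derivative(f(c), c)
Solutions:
 -c/8 - log(sin(9*f(c)/2) - 1)/9 + log(sin(9*f(c)/2) + 1)/9 = C1


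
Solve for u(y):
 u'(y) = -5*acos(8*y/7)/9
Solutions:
 u(y) = C1 - 5*y*acos(8*y/7)/9 + 5*sqrt(49 - 64*y^2)/72


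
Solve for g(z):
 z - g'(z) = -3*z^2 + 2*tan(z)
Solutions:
 g(z) = C1 + z^3 + z^2/2 + 2*log(cos(z))


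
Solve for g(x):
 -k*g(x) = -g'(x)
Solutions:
 g(x) = C1*exp(k*x)


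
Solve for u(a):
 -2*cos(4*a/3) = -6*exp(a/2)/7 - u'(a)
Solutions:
 u(a) = C1 - 12*exp(a/2)/7 + 3*sin(4*a/3)/2


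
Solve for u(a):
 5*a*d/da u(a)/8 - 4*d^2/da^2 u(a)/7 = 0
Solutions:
 u(a) = C1 + C2*erfi(sqrt(35)*a/8)


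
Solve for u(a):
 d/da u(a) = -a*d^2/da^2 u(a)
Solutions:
 u(a) = C1 + C2*log(a)


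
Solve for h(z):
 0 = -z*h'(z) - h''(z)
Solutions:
 h(z) = C1 + C2*erf(sqrt(2)*z/2)


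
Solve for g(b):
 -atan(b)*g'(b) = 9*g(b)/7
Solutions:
 g(b) = C1*exp(-9*Integral(1/atan(b), b)/7)


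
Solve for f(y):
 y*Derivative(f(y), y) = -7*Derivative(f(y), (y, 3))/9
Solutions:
 f(y) = C1 + Integral(C2*airyai(-21^(2/3)*y/7) + C3*airybi(-21^(2/3)*y/7), y)


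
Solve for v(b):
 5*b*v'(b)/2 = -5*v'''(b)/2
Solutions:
 v(b) = C1 + Integral(C2*airyai(-b) + C3*airybi(-b), b)


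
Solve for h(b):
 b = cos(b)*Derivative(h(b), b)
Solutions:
 h(b) = C1 + Integral(b/cos(b), b)


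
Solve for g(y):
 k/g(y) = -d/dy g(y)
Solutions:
 g(y) = -sqrt(C1 - 2*k*y)
 g(y) = sqrt(C1 - 2*k*y)


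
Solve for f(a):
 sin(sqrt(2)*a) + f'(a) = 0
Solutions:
 f(a) = C1 + sqrt(2)*cos(sqrt(2)*a)/2


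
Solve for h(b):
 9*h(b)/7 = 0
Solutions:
 h(b) = 0


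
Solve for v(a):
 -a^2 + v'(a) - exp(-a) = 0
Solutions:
 v(a) = C1 + a^3/3 - exp(-a)


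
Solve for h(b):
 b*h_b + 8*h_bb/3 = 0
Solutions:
 h(b) = C1 + C2*erf(sqrt(3)*b/4)


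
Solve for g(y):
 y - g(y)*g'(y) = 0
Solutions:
 g(y) = -sqrt(C1 + y^2)
 g(y) = sqrt(C1 + y^2)


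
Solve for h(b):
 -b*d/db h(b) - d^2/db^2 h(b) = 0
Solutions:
 h(b) = C1 + C2*erf(sqrt(2)*b/2)


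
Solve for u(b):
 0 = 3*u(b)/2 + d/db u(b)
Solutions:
 u(b) = C1*exp(-3*b/2)


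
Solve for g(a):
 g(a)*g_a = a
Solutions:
 g(a) = -sqrt(C1 + a^2)
 g(a) = sqrt(C1 + a^2)


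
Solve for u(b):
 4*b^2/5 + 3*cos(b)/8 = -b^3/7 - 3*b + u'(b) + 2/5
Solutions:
 u(b) = C1 + b^4/28 + 4*b^3/15 + 3*b^2/2 - 2*b/5 + 3*sin(b)/8


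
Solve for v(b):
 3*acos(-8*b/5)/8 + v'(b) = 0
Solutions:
 v(b) = C1 - 3*b*acos(-8*b/5)/8 - 3*sqrt(25 - 64*b^2)/64


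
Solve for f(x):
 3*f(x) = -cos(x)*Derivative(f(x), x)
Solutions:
 f(x) = C1*(sin(x) - 1)^(3/2)/(sin(x) + 1)^(3/2)


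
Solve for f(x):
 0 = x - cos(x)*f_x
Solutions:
 f(x) = C1 + Integral(x/cos(x), x)


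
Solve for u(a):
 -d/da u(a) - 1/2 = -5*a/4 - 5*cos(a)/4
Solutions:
 u(a) = C1 + 5*a^2/8 - a/2 + 5*sin(a)/4


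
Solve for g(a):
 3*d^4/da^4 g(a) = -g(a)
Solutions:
 g(a) = (C1*sin(sqrt(2)*3^(3/4)*a/6) + C2*cos(sqrt(2)*3^(3/4)*a/6))*exp(-sqrt(2)*3^(3/4)*a/6) + (C3*sin(sqrt(2)*3^(3/4)*a/6) + C4*cos(sqrt(2)*3^(3/4)*a/6))*exp(sqrt(2)*3^(3/4)*a/6)


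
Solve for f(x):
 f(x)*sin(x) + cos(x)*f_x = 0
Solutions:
 f(x) = C1*cos(x)


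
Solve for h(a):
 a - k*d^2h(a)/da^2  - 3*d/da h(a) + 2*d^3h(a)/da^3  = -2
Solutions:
 h(a) = C1 + C2*exp(a*(k - sqrt(k^2 + 24))/4) + C3*exp(a*(k + sqrt(k^2 + 24))/4) + a^2/6 - a*k/9 + 2*a/3


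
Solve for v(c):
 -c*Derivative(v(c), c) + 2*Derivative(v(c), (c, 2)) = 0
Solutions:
 v(c) = C1 + C2*erfi(c/2)


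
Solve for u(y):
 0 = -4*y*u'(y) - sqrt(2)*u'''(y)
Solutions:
 u(y) = C1 + Integral(C2*airyai(-sqrt(2)*y) + C3*airybi(-sqrt(2)*y), y)


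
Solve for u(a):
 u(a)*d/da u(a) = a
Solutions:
 u(a) = -sqrt(C1 + a^2)
 u(a) = sqrt(C1 + a^2)


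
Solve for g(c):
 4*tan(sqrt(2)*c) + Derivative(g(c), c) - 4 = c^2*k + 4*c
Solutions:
 g(c) = C1 + c^3*k/3 + 2*c^2 + 4*c + 2*sqrt(2)*log(cos(sqrt(2)*c))


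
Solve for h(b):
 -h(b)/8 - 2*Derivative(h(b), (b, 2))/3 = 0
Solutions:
 h(b) = C1*sin(sqrt(3)*b/4) + C2*cos(sqrt(3)*b/4)


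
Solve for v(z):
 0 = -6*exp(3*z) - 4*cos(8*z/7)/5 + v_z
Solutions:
 v(z) = C1 + 2*exp(3*z) + 7*sin(8*z/7)/10


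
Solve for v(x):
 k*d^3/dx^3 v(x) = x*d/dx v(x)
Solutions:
 v(x) = C1 + Integral(C2*airyai(x*(1/k)^(1/3)) + C3*airybi(x*(1/k)^(1/3)), x)


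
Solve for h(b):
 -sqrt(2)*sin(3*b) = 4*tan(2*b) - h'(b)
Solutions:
 h(b) = C1 - 2*log(cos(2*b)) - sqrt(2)*cos(3*b)/3


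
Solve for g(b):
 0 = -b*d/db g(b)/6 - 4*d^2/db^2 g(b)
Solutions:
 g(b) = C1 + C2*erf(sqrt(3)*b/12)


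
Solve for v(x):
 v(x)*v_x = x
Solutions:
 v(x) = -sqrt(C1 + x^2)
 v(x) = sqrt(C1 + x^2)


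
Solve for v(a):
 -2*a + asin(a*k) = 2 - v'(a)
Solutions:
 v(a) = C1 + a^2 + 2*a - Piecewise((a*asin(a*k) + sqrt(-a^2*k^2 + 1)/k, Ne(k, 0)), (0, True))


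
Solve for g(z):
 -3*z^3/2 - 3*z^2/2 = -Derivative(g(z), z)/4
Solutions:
 g(z) = C1 + 3*z^4/2 + 2*z^3


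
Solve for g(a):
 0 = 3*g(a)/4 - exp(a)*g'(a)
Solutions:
 g(a) = C1*exp(-3*exp(-a)/4)


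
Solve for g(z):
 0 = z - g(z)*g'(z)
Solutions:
 g(z) = -sqrt(C1 + z^2)
 g(z) = sqrt(C1 + z^2)


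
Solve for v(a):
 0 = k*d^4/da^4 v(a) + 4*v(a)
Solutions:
 v(a) = C1*exp(-sqrt(2)*a*(-1/k)^(1/4)) + C2*exp(sqrt(2)*a*(-1/k)^(1/4)) + C3*exp(-sqrt(2)*I*a*(-1/k)^(1/4)) + C4*exp(sqrt(2)*I*a*(-1/k)^(1/4))


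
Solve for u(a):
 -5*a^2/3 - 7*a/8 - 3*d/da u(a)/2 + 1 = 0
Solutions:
 u(a) = C1 - 10*a^3/27 - 7*a^2/24 + 2*a/3


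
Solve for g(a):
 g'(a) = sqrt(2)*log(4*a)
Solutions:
 g(a) = C1 + sqrt(2)*a*log(a) - sqrt(2)*a + 2*sqrt(2)*a*log(2)


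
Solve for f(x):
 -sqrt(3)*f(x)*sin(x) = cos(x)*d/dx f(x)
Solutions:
 f(x) = C1*cos(x)^(sqrt(3))


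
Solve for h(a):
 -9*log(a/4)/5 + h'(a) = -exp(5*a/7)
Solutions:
 h(a) = C1 + 9*a*log(a)/5 + 9*a*(-2*log(2) - 1)/5 - 7*exp(5*a/7)/5


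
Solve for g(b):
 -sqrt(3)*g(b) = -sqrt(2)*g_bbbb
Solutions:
 g(b) = C1*exp(-2^(7/8)*3^(1/8)*b/2) + C2*exp(2^(7/8)*3^(1/8)*b/2) + C3*sin(2^(7/8)*3^(1/8)*b/2) + C4*cos(2^(7/8)*3^(1/8)*b/2)


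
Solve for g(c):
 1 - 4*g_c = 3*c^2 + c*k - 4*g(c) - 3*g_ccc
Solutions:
 g(c) = C1*exp(2^(1/3)*c*(2*2^(1/3)/(sqrt(65) + 9)^(1/3) + (sqrt(65) + 9)^(1/3))/6)*sin(2^(1/3)*sqrt(3)*c*(-(sqrt(65) + 9)^(1/3) + 2*2^(1/3)/(sqrt(65) + 9)^(1/3))/6) + C2*exp(2^(1/3)*c*(2*2^(1/3)/(sqrt(65) + 9)^(1/3) + (sqrt(65) + 9)^(1/3))/6)*cos(2^(1/3)*sqrt(3)*c*(-(sqrt(65) + 9)^(1/3) + 2*2^(1/3)/(sqrt(65) + 9)^(1/3))/6) + C3*exp(-2^(1/3)*c*(2*2^(1/3)/(sqrt(65) + 9)^(1/3) + (sqrt(65) + 9)^(1/3))/3) + 3*c^2/4 + c*k/4 + 3*c/2 + k/4 + 5/4


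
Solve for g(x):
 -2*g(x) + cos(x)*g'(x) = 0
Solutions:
 g(x) = C1*(sin(x) + 1)/(sin(x) - 1)


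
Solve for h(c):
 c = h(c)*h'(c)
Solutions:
 h(c) = -sqrt(C1 + c^2)
 h(c) = sqrt(C1 + c^2)


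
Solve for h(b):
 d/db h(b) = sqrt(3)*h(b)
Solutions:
 h(b) = C1*exp(sqrt(3)*b)


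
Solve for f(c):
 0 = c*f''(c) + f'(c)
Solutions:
 f(c) = C1 + C2*log(c)


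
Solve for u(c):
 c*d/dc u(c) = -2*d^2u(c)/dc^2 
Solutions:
 u(c) = C1 + C2*erf(c/2)


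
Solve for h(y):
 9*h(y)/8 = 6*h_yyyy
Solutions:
 h(y) = C1*exp(-3^(1/4)*y/2) + C2*exp(3^(1/4)*y/2) + C3*sin(3^(1/4)*y/2) + C4*cos(3^(1/4)*y/2)


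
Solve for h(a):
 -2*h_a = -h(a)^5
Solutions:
 h(a) = -(-1/(C1 + 2*a))^(1/4)
 h(a) = (-1/(C1 + 2*a))^(1/4)
 h(a) = -I*(-1/(C1 + 2*a))^(1/4)
 h(a) = I*(-1/(C1 + 2*a))^(1/4)


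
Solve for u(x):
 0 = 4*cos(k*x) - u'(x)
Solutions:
 u(x) = C1 + 4*sin(k*x)/k


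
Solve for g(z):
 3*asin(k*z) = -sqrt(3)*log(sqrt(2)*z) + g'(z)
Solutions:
 g(z) = C1 + sqrt(3)*z*(log(z) - 1) + sqrt(3)*z*log(2)/2 + 3*Piecewise((z*asin(k*z) + sqrt(-k^2*z^2 + 1)/k, Ne(k, 0)), (0, True))


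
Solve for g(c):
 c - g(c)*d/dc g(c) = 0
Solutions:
 g(c) = -sqrt(C1 + c^2)
 g(c) = sqrt(C1 + c^2)


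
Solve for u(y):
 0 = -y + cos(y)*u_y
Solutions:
 u(y) = C1 + Integral(y/cos(y), y)


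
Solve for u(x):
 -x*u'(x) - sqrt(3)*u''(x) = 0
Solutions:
 u(x) = C1 + C2*erf(sqrt(2)*3^(3/4)*x/6)


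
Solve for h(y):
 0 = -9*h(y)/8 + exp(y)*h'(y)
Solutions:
 h(y) = C1*exp(-9*exp(-y)/8)


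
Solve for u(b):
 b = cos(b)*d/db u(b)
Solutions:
 u(b) = C1 + Integral(b/cos(b), b)


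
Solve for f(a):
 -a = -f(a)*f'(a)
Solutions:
 f(a) = -sqrt(C1 + a^2)
 f(a) = sqrt(C1 + a^2)


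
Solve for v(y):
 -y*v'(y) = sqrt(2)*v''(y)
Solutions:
 v(y) = C1 + C2*erf(2^(1/4)*y/2)


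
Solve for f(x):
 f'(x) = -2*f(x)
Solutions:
 f(x) = C1*exp(-2*x)


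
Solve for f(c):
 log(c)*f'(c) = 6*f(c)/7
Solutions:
 f(c) = C1*exp(6*li(c)/7)


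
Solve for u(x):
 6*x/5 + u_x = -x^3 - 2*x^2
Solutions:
 u(x) = C1 - x^4/4 - 2*x^3/3 - 3*x^2/5


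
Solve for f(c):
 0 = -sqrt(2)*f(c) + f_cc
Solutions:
 f(c) = C1*exp(-2^(1/4)*c) + C2*exp(2^(1/4)*c)


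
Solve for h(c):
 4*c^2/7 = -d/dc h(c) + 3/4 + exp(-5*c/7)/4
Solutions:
 h(c) = C1 - 4*c^3/21 + 3*c/4 - 7*exp(-5*c/7)/20


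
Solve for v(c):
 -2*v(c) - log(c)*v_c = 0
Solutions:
 v(c) = C1*exp(-2*li(c))


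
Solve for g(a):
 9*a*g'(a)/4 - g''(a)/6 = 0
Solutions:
 g(a) = C1 + C2*erfi(3*sqrt(3)*a/2)


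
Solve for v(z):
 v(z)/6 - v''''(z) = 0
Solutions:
 v(z) = C1*exp(-6^(3/4)*z/6) + C2*exp(6^(3/4)*z/6) + C3*sin(6^(3/4)*z/6) + C4*cos(6^(3/4)*z/6)


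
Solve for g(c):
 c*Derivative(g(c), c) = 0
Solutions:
 g(c) = C1


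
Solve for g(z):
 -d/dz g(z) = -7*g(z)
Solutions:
 g(z) = C1*exp(7*z)


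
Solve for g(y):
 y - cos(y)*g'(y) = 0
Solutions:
 g(y) = C1 + Integral(y/cos(y), y)


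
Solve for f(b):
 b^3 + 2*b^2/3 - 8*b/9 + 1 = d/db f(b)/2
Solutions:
 f(b) = C1 + b^4/2 + 4*b^3/9 - 8*b^2/9 + 2*b


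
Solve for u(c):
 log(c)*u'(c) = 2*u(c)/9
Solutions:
 u(c) = C1*exp(2*li(c)/9)


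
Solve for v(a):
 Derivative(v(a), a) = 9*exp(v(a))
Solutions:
 v(a) = log(-1/(C1 + 9*a))


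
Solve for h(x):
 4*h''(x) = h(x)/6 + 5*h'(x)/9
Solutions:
 h(x) = C1*exp(x*(5 - sqrt(241))/72) + C2*exp(x*(5 + sqrt(241))/72)


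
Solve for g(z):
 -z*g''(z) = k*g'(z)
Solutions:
 g(z) = C1 + z^(1 - re(k))*(C2*sin(log(z)*Abs(im(k))) + C3*cos(log(z)*im(k)))


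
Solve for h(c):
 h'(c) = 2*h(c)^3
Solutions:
 h(c) = -sqrt(2)*sqrt(-1/(C1 + 2*c))/2
 h(c) = sqrt(2)*sqrt(-1/(C1 + 2*c))/2


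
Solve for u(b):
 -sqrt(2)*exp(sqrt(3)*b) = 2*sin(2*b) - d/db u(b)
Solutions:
 u(b) = C1 + sqrt(6)*exp(sqrt(3)*b)/3 - cos(2*b)


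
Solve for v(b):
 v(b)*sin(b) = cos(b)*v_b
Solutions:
 v(b) = C1/cos(b)


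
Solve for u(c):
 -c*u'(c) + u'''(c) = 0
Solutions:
 u(c) = C1 + Integral(C2*airyai(c) + C3*airybi(c), c)


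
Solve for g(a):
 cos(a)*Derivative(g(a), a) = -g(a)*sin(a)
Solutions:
 g(a) = C1*cos(a)


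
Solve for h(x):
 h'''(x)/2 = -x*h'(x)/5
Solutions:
 h(x) = C1 + Integral(C2*airyai(-2^(1/3)*5^(2/3)*x/5) + C3*airybi(-2^(1/3)*5^(2/3)*x/5), x)


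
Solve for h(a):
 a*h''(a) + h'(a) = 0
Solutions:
 h(a) = C1 + C2*log(a)


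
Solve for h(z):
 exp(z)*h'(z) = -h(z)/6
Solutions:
 h(z) = C1*exp(exp(-z)/6)


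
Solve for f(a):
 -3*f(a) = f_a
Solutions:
 f(a) = C1*exp(-3*a)


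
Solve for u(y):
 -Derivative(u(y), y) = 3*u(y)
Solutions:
 u(y) = C1*exp(-3*y)


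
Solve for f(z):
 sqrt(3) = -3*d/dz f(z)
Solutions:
 f(z) = C1 - sqrt(3)*z/3


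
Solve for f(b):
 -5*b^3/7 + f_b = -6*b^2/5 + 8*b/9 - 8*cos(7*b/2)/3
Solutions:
 f(b) = C1 + 5*b^4/28 - 2*b^3/5 + 4*b^2/9 - 16*sin(7*b/2)/21


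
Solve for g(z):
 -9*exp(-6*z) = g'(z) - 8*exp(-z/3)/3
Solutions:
 g(z) = C1 + 3*exp(-6*z)/2 - 8*exp(-z/3)


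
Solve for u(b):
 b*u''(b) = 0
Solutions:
 u(b) = C1 + C2*b


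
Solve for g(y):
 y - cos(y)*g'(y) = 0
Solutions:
 g(y) = C1 + Integral(y/cos(y), y)


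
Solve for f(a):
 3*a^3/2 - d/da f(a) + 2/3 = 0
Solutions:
 f(a) = C1 + 3*a^4/8 + 2*a/3


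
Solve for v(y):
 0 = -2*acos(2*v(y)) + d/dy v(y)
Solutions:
 Integral(1/acos(2*_y), (_y, v(y))) = C1 + 2*y


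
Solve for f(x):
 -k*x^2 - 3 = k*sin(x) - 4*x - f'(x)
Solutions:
 f(x) = C1 + k*x^3/3 - k*cos(x) - 2*x^2 + 3*x


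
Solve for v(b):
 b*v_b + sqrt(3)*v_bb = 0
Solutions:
 v(b) = C1 + C2*erf(sqrt(2)*3^(3/4)*b/6)


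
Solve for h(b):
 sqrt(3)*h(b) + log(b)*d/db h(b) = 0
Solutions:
 h(b) = C1*exp(-sqrt(3)*li(b))


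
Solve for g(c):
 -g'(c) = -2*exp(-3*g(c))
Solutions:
 g(c) = log(C1 + 6*c)/3
 g(c) = log((-3^(1/3) - 3^(5/6)*I)*(C1 + 2*c)^(1/3)/2)
 g(c) = log((-3^(1/3) + 3^(5/6)*I)*(C1 + 2*c)^(1/3)/2)


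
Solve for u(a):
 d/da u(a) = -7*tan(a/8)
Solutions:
 u(a) = C1 + 56*log(cos(a/8))


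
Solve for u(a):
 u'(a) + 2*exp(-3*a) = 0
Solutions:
 u(a) = C1 + 2*exp(-3*a)/3


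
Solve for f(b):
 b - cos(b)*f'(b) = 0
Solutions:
 f(b) = C1 + Integral(b/cos(b), b)


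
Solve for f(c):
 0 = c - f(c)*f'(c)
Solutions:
 f(c) = -sqrt(C1 + c^2)
 f(c) = sqrt(C1 + c^2)


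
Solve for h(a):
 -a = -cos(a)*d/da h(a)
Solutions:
 h(a) = C1 + Integral(a/cos(a), a)


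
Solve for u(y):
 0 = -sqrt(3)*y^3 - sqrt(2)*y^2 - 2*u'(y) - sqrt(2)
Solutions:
 u(y) = C1 - sqrt(3)*y^4/8 - sqrt(2)*y^3/6 - sqrt(2)*y/2


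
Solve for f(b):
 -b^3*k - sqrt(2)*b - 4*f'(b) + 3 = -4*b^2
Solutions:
 f(b) = C1 - b^4*k/16 + b^3/3 - sqrt(2)*b^2/8 + 3*b/4


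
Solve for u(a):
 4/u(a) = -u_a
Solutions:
 u(a) = -sqrt(C1 - 8*a)
 u(a) = sqrt(C1 - 8*a)


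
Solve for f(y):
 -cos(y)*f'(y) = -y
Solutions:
 f(y) = C1 + Integral(y/cos(y), y)


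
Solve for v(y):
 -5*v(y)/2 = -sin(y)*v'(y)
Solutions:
 v(y) = C1*(cos(y) - 1)^(5/4)/(cos(y) + 1)^(5/4)


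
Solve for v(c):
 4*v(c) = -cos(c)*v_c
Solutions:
 v(c) = C1*(sin(c)^2 - 2*sin(c) + 1)/(sin(c)^2 + 2*sin(c) + 1)


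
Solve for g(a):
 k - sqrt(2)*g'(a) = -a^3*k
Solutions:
 g(a) = C1 + sqrt(2)*a^4*k/8 + sqrt(2)*a*k/2


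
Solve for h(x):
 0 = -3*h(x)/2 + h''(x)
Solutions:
 h(x) = C1*exp(-sqrt(6)*x/2) + C2*exp(sqrt(6)*x/2)


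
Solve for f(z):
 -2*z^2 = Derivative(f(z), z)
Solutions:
 f(z) = C1 - 2*z^3/3


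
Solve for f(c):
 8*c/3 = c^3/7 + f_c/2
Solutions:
 f(c) = C1 - c^4/14 + 8*c^2/3


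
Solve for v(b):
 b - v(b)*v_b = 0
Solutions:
 v(b) = -sqrt(C1 + b^2)
 v(b) = sqrt(C1 + b^2)


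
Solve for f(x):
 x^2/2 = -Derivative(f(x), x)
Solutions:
 f(x) = C1 - x^3/6


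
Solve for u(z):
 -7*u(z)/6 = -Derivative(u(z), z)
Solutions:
 u(z) = C1*exp(7*z/6)


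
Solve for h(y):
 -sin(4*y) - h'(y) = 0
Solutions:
 h(y) = C1 + cos(4*y)/4


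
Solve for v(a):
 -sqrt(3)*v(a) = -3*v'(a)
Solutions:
 v(a) = C1*exp(sqrt(3)*a/3)


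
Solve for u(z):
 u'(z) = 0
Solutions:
 u(z) = C1


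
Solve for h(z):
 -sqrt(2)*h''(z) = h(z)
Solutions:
 h(z) = C1*sin(2^(3/4)*z/2) + C2*cos(2^(3/4)*z/2)


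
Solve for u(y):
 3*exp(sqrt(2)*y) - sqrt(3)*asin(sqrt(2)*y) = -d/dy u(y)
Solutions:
 u(y) = C1 + sqrt(3)*(y*asin(sqrt(2)*y) + sqrt(2)*sqrt(1 - 2*y^2)/2) - 3*sqrt(2)*exp(sqrt(2)*y)/2


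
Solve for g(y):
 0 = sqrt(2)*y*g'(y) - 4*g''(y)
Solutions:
 g(y) = C1 + C2*erfi(2^(3/4)*y/4)


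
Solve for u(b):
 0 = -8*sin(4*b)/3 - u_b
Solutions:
 u(b) = C1 + 2*cos(4*b)/3


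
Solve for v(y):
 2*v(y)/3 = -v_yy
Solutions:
 v(y) = C1*sin(sqrt(6)*y/3) + C2*cos(sqrt(6)*y/3)


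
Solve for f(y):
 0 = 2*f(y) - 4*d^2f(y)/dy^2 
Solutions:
 f(y) = C1*exp(-sqrt(2)*y/2) + C2*exp(sqrt(2)*y/2)


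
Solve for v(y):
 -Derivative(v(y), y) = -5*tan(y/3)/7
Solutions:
 v(y) = C1 - 15*log(cos(y/3))/7


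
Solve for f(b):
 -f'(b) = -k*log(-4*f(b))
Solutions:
 Integral(1/(log(-_y) + 2*log(2)), (_y, f(b))) = C1 + b*k


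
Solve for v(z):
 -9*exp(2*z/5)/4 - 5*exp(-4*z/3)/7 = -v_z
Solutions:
 v(z) = C1 + 45*exp(2*z/5)/8 - 15*exp(-4*z/3)/28


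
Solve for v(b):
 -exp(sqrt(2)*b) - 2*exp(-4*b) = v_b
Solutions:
 v(b) = C1 - sqrt(2)*exp(sqrt(2)*b)/2 + exp(-4*b)/2


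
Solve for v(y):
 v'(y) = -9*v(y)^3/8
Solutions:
 v(y) = -2*sqrt(-1/(C1 - 9*y))
 v(y) = 2*sqrt(-1/(C1 - 9*y))


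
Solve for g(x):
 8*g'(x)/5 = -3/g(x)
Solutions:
 g(x) = -sqrt(C1 - 15*x)/2
 g(x) = sqrt(C1 - 15*x)/2


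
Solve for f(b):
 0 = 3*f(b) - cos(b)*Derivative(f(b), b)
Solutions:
 f(b) = C1*(sin(b) + 1)^(3/2)/(sin(b) - 1)^(3/2)


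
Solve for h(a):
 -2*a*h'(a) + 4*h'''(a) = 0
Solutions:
 h(a) = C1 + Integral(C2*airyai(2^(2/3)*a/2) + C3*airybi(2^(2/3)*a/2), a)


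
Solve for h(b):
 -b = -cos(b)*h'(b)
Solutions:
 h(b) = C1 + Integral(b/cos(b), b)


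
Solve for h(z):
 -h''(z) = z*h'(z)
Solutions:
 h(z) = C1 + C2*erf(sqrt(2)*z/2)


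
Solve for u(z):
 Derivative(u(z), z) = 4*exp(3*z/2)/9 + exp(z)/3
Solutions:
 u(z) = C1 + 8*exp(3*z/2)/27 + exp(z)/3


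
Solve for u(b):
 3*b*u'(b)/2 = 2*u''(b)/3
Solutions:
 u(b) = C1 + C2*erfi(3*sqrt(2)*b/4)


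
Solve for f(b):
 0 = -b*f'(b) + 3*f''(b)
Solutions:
 f(b) = C1 + C2*erfi(sqrt(6)*b/6)


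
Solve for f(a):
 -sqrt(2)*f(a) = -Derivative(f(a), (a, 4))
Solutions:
 f(a) = C1*exp(-2^(1/8)*a) + C2*exp(2^(1/8)*a) + C3*sin(2^(1/8)*a) + C4*cos(2^(1/8)*a)


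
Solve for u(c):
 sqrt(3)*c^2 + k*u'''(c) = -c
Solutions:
 u(c) = C1 + C2*c + C3*c^2 - sqrt(3)*c^5/(60*k) - c^4/(24*k)


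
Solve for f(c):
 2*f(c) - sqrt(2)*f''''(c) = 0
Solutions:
 f(c) = C1*exp(-2^(1/8)*c) + C2*exp(2^(1/8)*c) + C3*sin(2^(1/8)*c) + C4*cos(2^(1/8)*c)


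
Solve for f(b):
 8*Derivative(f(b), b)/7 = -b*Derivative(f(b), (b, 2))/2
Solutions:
 f(b) = C1 + C2/b^(9/7)


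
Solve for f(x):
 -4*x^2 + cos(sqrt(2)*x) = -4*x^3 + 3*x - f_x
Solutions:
 f(x) = C1 - x^4 + 4*x^3/3 + 3*x^2/2 - sqrt(2)*sin(sqrt(2)*x)/2


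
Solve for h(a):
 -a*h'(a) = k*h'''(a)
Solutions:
 h(a) = C1 + Integral(C2*airyai(a*(-1/k)^(1/3)) + C3*airybi(a*(-1/k)^(1/3)), a)


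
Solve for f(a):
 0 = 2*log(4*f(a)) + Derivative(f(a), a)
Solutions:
 Integral(1/(log(_y) + 2*log(2)), (_y, f(a)))/2 = C1 - a


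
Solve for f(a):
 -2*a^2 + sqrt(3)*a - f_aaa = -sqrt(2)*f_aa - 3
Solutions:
 f(a) = C1 + C2*a + C3*exp(sqrt(2)*a) + sqrt(2)*a^4/12 + a^3*(4 - sqrt(6))/12 + a^2*(-sqrt(3) - sqrt(2))/4


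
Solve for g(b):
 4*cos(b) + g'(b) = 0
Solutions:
 g(b) = C1 - 4*sin(b)


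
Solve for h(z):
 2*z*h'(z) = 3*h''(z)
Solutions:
 h(z) = C1 + C2*erfi(sqrt(3)*z/3)


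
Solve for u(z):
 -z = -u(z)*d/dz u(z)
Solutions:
 u(z) = -sqrt(C1 + z^2)
 u(z) = sqrt(C1 + z^2)


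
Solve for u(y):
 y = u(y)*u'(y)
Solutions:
 u(y) = -sqrt(C1 + y^2)
 u(y) = sqrt(C1 + y^2)


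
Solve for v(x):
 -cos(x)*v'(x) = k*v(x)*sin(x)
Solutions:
 v(x) = C1*exp(k*log(cos(x)))


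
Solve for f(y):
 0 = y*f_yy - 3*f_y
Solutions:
 f(y) = C1 + C2*y^4


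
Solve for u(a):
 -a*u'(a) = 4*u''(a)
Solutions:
 u(a) = C1 + C2*erf(sqrt(2)*a/4)


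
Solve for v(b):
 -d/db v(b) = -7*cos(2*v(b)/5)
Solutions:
 -7*b - 5*log(sin(2*v(b)/5) - 1)/4 + 5*log(sin(2*v(b)/5) + 1)/4 = C1


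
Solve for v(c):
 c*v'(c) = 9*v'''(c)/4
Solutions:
 v(c) = C1 + Integral(C2*airyai(2^(2/3)*3^(1/3)*c/3) + C3*airybi(2^(2/3)*3^(1/3)*c/3), c)


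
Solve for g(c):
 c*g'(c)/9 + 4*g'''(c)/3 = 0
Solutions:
 g(c) = C1 + Integral(C2*airyai(-18^(1/3)*c/6) + C3*airybi(-18^(1/3)*c/6), c)


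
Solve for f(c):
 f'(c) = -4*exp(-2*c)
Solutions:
 f(c) = C1 + 2*exp(-2*c)


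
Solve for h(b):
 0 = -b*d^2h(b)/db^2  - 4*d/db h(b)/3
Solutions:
 h(b) = C1 + C2/b^(1/3)


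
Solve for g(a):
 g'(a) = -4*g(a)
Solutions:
 g(a) = C1*exp(-4*a)


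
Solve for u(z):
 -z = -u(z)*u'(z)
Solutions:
 u(z) = -sqrt(C1 + z^2)
 u(z) = sqrt(C1 + z^2)


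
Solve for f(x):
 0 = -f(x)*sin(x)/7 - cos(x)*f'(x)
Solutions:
 f(x) = C1*cos(x)^(1/7)


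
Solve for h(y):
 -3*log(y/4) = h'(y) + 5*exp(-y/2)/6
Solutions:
 h(y) = C1 - 3*y*log(y) + 3*y*(1 + 2*log(2)) + 5*exp(-y/2)/3


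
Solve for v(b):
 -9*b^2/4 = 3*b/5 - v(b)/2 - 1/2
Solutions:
 v(b) = 9*b^2/2 + 6*b/5 - 1


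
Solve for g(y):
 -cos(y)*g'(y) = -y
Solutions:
 g(y) = C1 + Integral(y/cos(y), y)


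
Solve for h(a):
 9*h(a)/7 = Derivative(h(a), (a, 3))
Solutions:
 h(a) = C3*exp(21^(2/3)*a/7) + (C1*sin(3*3^(1/6)*7^(2/3)*a/14) + C2*cos(3*3^(1/6)*7^(2/3)*a/14))*exp(-21^(2/3)*a/14)


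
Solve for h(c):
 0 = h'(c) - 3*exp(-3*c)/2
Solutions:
 h(c) = C1 - exp(-3*c)/2


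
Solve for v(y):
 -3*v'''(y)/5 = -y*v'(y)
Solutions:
 v(y) = C1 + Integral(C2*airyai(3^(2/3)*5^(1/3)*y/3) + C3*airybi(3^(2/3)*5^(1/3)*y/3), y)


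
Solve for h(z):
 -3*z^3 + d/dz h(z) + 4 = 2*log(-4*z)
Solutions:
 h(z) = C1 + 3*z^4/4 + 2*z*log(-z) + 2*z*(-3 + 2*log(2))


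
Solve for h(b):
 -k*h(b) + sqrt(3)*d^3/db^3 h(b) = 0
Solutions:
 h(b) = C1*exp(3^(5/6)*b*k^(1/3)/3) + C2*exp(b*k^(1/3)*(-3^(5/6) + 3*3^(1/3)*I)/6) + C3*exp(-b*k^(1/3)*(3^(5/6) + 3*3^(1/3)*I)/6)


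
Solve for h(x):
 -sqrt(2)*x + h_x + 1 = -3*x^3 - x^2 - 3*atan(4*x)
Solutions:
 h(x) = C1 - 3*x^4/4 - x^3/3 + sqrt(2)*x^2/2 - 3*x*atan(4*x) - x + 3*log(16*x^2 + 1)/8


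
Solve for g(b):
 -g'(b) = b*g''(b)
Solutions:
 g(b) = C1 + C2*log(b)


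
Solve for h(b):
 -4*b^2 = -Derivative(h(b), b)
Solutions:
 h(b) = C1 + 4*b^3/3


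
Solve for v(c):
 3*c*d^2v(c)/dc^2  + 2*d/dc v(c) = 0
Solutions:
 v(c) = C1 + C2*c^(1/3)


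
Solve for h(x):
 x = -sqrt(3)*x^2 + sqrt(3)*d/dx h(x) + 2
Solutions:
 h(x) = C1 + x^3/3 + sqrt(3)*x^2/6 - 2*sqrt(3)*x/3


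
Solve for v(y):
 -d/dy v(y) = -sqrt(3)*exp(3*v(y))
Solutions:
 v(y) = log(-1/(C1 + 3*sqrt(3)*y))/3
 v(y) = log((-1/(C1 + sqrt(3)*y))^(1/3)*(-3^(2/3) - 3*3^(1/6)*I)/6)
 v(y) = log((-1/(C1 + sqrt(3)*y))^(1/3)*(-3^(2/3) + 3*3^(1/6)*I)/6)


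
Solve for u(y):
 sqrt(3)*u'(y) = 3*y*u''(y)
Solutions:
 u(y) = C1 + C2*y^(sqrt(3)/3 + 1)


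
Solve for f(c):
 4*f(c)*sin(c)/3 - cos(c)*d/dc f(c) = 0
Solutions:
 f(c) = C1/cos(c)^(4/3)


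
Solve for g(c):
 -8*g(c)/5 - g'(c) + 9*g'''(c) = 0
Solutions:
 g(c) = C1*exp(-c*(5*45^(1/3)/(sqrt(11589) + 108)^(1/3) + 75^(1/3)*(sqrt(11589) + 108)^(1/3))/90)*sin(3^(1/6)*5^(1/3)*c*(-3^(2/3)*5^(1/3)*(sqrt(11589) + 108)^(1/3) + 15/(sqrt(11589) + 108)^(1/3))/90) + C2*exp(-c*(5*45^(1/3)/(sqrt(11589) + 108)^(1/3) + 75^(1/3)*(sqrt(11589) + 108)^(1/3))/90)*cos(3^(1/6)*5^(1/3)*c*(-3^(2/3)*5^(1/3)*(sqrt(11589) + 108)^(1/3) + 15/(sqrt(11589) + 108)^(1/3))/90) + C3*exp(c*(5*45^(1/3)/(sqrt(11589) + 108)^(1/3) + 75^(1/3)*(sqrt(11589) + 108)^(1/3))/45)


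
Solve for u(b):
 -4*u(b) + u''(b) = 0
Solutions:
 u(b) = C1*exp(-2*b) + C2*exp(2*b)


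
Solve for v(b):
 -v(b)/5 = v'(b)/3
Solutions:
 v(b) = C1*exp(-3*b/5)


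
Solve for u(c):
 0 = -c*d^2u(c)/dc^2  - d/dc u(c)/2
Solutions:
 u(c) = C1 + C2*sqrt(c)


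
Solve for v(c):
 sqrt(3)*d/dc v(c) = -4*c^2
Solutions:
 v(c) = C1 - 4*sqrt(3)*c^3/9


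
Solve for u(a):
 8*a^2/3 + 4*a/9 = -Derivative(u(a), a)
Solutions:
 u(a) = C1 - 8*a^3/9 - 2*a^2/9


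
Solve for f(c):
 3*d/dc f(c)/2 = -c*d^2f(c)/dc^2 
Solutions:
 f(c) = C1 + C2/sqrt(c)


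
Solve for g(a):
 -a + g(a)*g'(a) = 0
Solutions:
 g(a) = -sqrt(C1 + a^2)
 g(a) = sqrt(C1 + a^2)


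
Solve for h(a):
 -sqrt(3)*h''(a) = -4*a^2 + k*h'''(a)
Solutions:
 h(a) = C1 + C2*a + C3*exp(-sqrt(3)*a/k) + sqrt(3)*a^4/9 - 4*a^3*k/9 + 4*sqrt(3)*a^2*k^2/9


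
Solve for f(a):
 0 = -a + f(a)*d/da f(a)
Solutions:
 f(a) = -sqrt(C1 + a^2)
 f(a) = sqrt(C1 + a^2)


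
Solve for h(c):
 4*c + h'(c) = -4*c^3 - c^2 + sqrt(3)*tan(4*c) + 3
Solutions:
 h(c) = C1 - c^4 - c^3/3 - 2*c^2 + 3*c - sqrt(3)*log(cos(4*c))/4


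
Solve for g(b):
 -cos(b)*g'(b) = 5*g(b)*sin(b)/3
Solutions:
 g(b) = C1*cos(b)^(5/3)


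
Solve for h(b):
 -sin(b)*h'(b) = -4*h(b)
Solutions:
 h(b) = C1*(cos(b)^2 - 2*cos(b) + 1)/(cos(b)^2 + 2*cos(b) + 1)


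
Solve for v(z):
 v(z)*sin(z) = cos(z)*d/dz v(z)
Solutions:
 v(z) = C1/cos(z)
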